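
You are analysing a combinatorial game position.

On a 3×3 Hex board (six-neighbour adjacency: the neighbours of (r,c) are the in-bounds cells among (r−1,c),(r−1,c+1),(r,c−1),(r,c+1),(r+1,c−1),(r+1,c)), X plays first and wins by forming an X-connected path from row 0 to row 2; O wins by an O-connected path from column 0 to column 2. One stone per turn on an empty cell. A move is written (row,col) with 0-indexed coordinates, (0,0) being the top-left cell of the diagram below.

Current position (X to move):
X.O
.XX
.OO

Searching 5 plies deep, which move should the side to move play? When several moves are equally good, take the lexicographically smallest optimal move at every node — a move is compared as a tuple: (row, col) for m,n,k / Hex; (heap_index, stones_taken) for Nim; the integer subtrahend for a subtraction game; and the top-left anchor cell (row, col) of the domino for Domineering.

[X.O/.XX/.OO] X move#1: (0,1):-1/XXO/.XX/.OO, (1,0):-1/X.O/XXX/.OO, (2,0):+1/X.O/.XX/XOO*
[X.O/.XX/XOO] O move#2: (0,1):-1/XOO/.XX/XOO*, (1,0):-1/X.O/OXX/XOO
[XOO/.XX/XOO] X move#3: (1,0):+1/XOO/XXX/XOO*
[XOO/XXX/XOO] end (terminal -1, O#4); searched X.O/.XX/.OO to 5

X's best at [X.O/.XX/.OO]: (2,0)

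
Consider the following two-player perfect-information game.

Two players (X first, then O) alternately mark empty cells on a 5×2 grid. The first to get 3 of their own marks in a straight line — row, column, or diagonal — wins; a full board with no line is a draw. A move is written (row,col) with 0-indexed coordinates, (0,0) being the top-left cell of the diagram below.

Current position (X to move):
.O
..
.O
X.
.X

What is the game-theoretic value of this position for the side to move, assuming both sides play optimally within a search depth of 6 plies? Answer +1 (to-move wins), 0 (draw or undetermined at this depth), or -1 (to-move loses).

ply 1, X at .O/../.O/X./.X | (0,0)=-1→XO/../.O/X./.X; (1,0)=-1→.O/X./.O/X./.X; (1,1)=+0→.O/.X/.O/X./.X*; (2,0)=-1→.O/../XO/X./.X; (3,1)=-1→.O/../.O/XX/.X; (4,0)=-1→.O/../.O/X./XX
ply 2, O at .O/.X/.O/X./.X | (0,0)=-1→OO/.X/.O/X./.X; (1,0)=+0→.O/OX/.O/X./.X*; (2,0)=+0→.O/.X/OO/X./.X; (3,1)=-1→.O/.X/.O/XO/.X; (4,0)=+0→.O/.X/.O/X./OX
ply 3, X at .O/OX/.O/X./.X | (0,0)=+0→XO/OX/.O/X./.X*; (2,0)=+0→.O/OX/XO/X./.X; (3,1)=+0→.O/OX/.O/XX/.X; (4,0)=+0→.O/OX/.O/X./XX
ply 4, O at XO/OX/.O/X./.X | (2,0)=+0→XO/OX/OO/X./.X*; (3,1)=+0→XO/OX/.O/XO/.X; (4,0)=+0→XO/OX/.O/X./OX
ply 5, X at XO/OX/OO/X./.X | (3,1)=+0→XO/OX/OO/XX/.X*; (4,0)=+0→XO/OX/OO/X./XX
ply 6, O at XO/OX/OO/XX/.X | (4,0)=+0→XO/OX/OO/XX/OX*
ply 7: XO/OX/OO/XX/OX is terminal +0 (X); from .O/../.O/X./.X depth 6

value(.O/../.O/X./.X, X) = 0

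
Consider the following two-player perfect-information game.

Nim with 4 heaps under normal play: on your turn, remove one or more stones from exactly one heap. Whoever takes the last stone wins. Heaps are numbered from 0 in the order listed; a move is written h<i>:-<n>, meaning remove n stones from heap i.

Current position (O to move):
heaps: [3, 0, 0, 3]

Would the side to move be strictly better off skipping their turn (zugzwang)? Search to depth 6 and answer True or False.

zugzwang((3,0,0,3), O) = True

ply 1, O at (3,0,0,3) | h0:-1=-1→(2,0,0,3)*; h0:-2=-1→(1,0,0,3); h0:-3=-1→(0,0,0,3); h3:-1=-1→(3,0,0,2); h3:-2=-1→(3,0,0,1); h3:-3=-1→(3,0,0,0)
ply 2, X at (2,0,0,3) | h0:-1=-1→(1,0,0,3); h0:-2=-1→(0,0,0,3); h3:-1=+1→(2,0,0,2)*; h3:-2=-1→(2,0,0,1); h3:-3=-1→(2,0,0,0)
ply 3, O at (2,0,0,2) | h0:-1=-1→(1,0,0,2)*; h0:-2=-1→(0,0,0,2); h3:-1=-1→(2,0,0,1); h3:-2=-1→(2,0,0,0)
ply 4, X at (1,0,0,2) | h0:-1=-1→(0,0,0,2); h3:-1=+1→(1,0,0,1)*; h3:-2=-1→(1,0,0,0)
ply 5, O at (1,0,0,1) | h0:-1=-1→(0,0,0,1)*; h3:-1=-1→(1,0,0,0)
ply 6, X at (0,0,0,1) | h3:-1=+1→(0,0,0,0)*
ply 7: (0,0,0,0) is terminal -1 (O); from (3,0,0,3) depth 6
pass branch (X moves first from the same position):
  | ply 1, X at (3,0,0,3) | h0:-1=-1→(2,0,0,3)*; h0:-2=-1→(1,0,0,3); h0:-3=-1→(0,0,0,3); h3:-1=-1→(3,0,0,2); h3:-2=-1→(3,0,0,1); h3:-3=-1→(3,0,0,0)
  | ply 2, O at (2,0,0,3) | h0:-1=-1→(1,0,0,3); h0:-2=-1→(0,0,0,3); h3:-1=+1→(2,0,0,2)*; h3:-2=-1→(2,0,0,1); h3:-3=-1→(2,0,0,0)
  | ply 3, X at (2,0,0,2) | h0:-1=-1→(1,0,0,2)*; h0:-2=-1→(0,0,0,2); h3:-1=-1→(2,0,0,1); h3:-2=-1→(2,0,0,0)
  | ply 4, O at (1,0,0,2) | h0:-1=-1→(0,0,0,2); h3:-1=+1→(1,0,0,1)*; h3:-2=-1→(1,0,0,0)
  | ply 5, X at (1,0,0,1) | h0:-1=-1→(0,0,0,1)*; h3:-1=-1→(1,0,0,0)
  | ply 6, O at (0,0,0,1) | h3:-1=+1→(0,0,0,0)*
  | ply 7: (0,0,0,0) is terminal -1 (X); from (3,0,0,3) depth 6
O moving scores -1; O passing scores +1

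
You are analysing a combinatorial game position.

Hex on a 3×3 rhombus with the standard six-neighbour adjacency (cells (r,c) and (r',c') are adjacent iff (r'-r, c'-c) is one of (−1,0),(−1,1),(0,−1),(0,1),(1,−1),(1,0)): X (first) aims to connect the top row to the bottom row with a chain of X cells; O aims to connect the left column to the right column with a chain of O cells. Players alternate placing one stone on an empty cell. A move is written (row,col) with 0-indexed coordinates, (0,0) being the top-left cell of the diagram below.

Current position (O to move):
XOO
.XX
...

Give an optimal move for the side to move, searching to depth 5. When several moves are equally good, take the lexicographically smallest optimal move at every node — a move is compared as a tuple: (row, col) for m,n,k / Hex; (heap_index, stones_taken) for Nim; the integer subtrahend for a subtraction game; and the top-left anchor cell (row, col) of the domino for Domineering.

[XOO/.XX/...] O move#1: (1,0):+1/XOO/OXX/...*, (2,0):-1/XOO/.XX/O.., (2,1):-1/XOO/.XX/.O., (2,2):-1/XOO/.XX/..O
[XOO/OXX/...] end (terminal -1, X#2); searched XOO/.XX/... to 5

O's best at [XOO/.XX/...]: (1,0)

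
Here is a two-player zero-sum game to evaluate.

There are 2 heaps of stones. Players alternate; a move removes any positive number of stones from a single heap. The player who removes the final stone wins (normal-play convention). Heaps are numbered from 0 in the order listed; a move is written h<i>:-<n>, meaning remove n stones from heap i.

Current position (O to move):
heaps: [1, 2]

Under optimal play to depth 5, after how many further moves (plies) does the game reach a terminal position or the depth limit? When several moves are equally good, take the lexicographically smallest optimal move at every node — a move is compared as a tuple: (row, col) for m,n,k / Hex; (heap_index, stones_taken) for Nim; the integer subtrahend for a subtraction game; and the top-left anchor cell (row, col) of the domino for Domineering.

[(1,2)] O move#1: h0:-1:-1/(0,2), h1:-1:+1/(1,1)*, h1:-2:-1/(1,0)
[(1,1)] X move#2: h0:-1:-1/(0,1)*, h1:-1:-1/(1,0)
[(0,1)] O move#3: h1:-1:+1/(0,0)*
[(0,0)] end (terminal -1, X#4); searched (1,2) to 5

PV length from [(1,2)]: 3 plies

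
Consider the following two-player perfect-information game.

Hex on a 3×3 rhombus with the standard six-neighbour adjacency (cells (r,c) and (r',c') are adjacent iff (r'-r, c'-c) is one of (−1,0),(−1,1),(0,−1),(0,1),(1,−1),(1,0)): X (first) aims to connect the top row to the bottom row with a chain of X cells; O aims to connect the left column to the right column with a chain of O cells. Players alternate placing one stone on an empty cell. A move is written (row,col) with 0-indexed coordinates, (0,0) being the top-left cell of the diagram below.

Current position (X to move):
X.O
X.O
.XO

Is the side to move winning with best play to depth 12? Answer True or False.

[X.O/X.O/.XO] X move#1: (0,1):+1/XXO/X.O/.XO*, (1,1):+1/X.O/XXO/.XO, (2,0):+1/X.O/X.O/XXO
[XXO/X.O/.XO] O move#2: (1,1):-1/XXO/XOO/.XO*, (2,0):-1/XXO/X.O/OXO
[XXO/XOO/.XO] X move#3: (2,0):+1/XXO/XOO/XXO*
[XXO/XOO/XXO] end (terminal -1, O#4); searched X.O/X.O/.XO to 12

X winning at [X.O/X.O/.XO]: True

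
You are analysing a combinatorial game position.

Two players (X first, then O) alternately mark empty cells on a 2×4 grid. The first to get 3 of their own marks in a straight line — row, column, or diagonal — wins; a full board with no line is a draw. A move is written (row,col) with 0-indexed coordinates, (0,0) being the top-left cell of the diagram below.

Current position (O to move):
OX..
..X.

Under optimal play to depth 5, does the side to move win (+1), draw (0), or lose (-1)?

value(OX../..X., O) = 0

ply 1, O at OX../..X. | (0,2)=-1→OXO./..X.; (0,3)=-1→OX.O/..X.; (1,0)=+0→OX../O.X.*; (1,1)=+0→OX../.OX.; (1,3)=+0→OX../..XO
ply 2, X at OX../O.X. | (0,2)=+0→OXX./O.X.*; (0,3)=+0→OX.X/O.X.; (1,1)=+0→OX../OXX.; (1,3)=+0→OX../O.XX
ply 3, O at OXX./O.X. | (0,3)=+0→OXXO/O.X.*; (1,1)=-1→OXX./OOX.; (1,3)=-1→OXX./O.XO
ply 4, X at OXXO/O.X. | (1,1)=+0→OXXO/OXX.*; (1,3)=+0→OXXO/O.XX
ply 5, O at OXXO/OXX. | (1,3)=+0→OXXO/OXXO*
ply 6: OXXO/OXXO is terminal +0 (X); from OX../..X. depth 5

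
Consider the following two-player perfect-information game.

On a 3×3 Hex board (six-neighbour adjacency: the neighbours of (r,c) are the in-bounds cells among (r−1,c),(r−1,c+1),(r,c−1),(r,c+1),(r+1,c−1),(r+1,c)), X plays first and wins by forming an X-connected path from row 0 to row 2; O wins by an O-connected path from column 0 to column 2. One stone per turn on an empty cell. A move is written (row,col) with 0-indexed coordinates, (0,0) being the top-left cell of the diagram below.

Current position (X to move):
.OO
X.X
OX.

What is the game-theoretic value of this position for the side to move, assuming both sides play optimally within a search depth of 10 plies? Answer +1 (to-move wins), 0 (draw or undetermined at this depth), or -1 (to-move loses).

[.OO/X.X/OX.] X move#1: (0,0):-1/XOO/X.X/OX.*, (1,1):-1/.OO/XXX/OX., (2,2):-1/.OO/X.X/OXX
[XOO/X.X/OX.] O move#2: (1,1):+1/XOO/XOX/OX.*, (2,2):-1/XOO/X.X/OXO
[XOO/XOX/OX.] end (terminal -1, X#3); searched .OO/X.X/OX. to 10

value(.OO/X.X/OX., X) = -1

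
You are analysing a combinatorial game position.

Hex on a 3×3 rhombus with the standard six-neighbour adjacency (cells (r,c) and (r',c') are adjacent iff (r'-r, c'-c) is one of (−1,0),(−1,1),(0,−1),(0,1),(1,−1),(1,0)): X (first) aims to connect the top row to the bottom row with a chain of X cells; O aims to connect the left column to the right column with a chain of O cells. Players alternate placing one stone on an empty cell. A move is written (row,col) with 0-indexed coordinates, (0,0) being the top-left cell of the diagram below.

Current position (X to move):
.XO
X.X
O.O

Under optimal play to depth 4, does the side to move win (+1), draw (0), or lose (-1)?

value(.XO/X.X/O.O, X) = -1

[.XO/X.X/O.O] X move#1: (0,0):-1/XXO/X.X/O.O*, (1,1):-1/.XO/XXX/O.O, (2,1):-1/.XO/X.X/OXO
[XXO/X.X/O.O] O move#2: (1,1):+1/XXO/XOX/O.O*, (2,1):+1/XXO/X.X/OOO
[XXO/XOX/O.O] end (terminal -1, X#3); searched .XO/X.X/O.O to 4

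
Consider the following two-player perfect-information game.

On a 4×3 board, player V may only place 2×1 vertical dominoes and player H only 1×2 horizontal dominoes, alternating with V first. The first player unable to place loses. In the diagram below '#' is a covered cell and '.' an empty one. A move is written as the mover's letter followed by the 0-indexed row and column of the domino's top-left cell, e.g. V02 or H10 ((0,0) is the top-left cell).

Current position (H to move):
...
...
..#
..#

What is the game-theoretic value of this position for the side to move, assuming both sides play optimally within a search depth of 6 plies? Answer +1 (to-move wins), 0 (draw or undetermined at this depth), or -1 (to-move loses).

value(.../.../..#/..#, H) = -1

p1 H@[.../.../..#/..#]: H00[##./.../..#/..#]-1* H01[.##/.../..#/..#]-1 H10[.../##./..#/..#]-1 H11[.../.##/..#/..#]-1 H20[.../.../###/..#]-1 H30[.../.../..#/###]-1
p2 V@[##./.../..#/..#]: V02[###/..#/..#/..#]-1 V10[##./#../#.#/..#]+1* V11[##./.#./.##/..#]+1 V20[##./.../#.#/#.#]+1 V21[##./.../.##/.##]+1
p3 H@[##./#../#.#/..#]: H11[##./###/#.#/..#]-1* H30[##./#../#.#/###]-1
p4 V@[##./###/#.#/..#]: V21[##./###/###/.##]+1*
p5 H@[##./###/###/.##] terminal -1; root [.../.../..#/..#] d6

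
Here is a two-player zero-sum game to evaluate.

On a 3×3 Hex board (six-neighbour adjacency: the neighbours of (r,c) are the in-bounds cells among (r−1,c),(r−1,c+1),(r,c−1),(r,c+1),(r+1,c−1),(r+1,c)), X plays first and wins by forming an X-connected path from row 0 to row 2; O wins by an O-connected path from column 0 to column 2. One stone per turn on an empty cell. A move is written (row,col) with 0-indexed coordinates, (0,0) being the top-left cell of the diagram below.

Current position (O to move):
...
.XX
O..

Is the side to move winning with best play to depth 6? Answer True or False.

O winning at [.../.XX/O..]: False

ply 1, O at .../.XX/O.. | (0,0)=-1→O../.XX/O..*; (0,1)=-1→.O./.XX/O..; (0,2)=-1→..O/.XX/O..; (1,0)=-1→.../OXX/O..; (2,1)=-1→.../.XX/OO.; (2,2)=-1→.../.XX/O.O
ply 2, X at O../.XX/O.. | (0,1)=+1→OX./.XX/O..*; (0,2)=+1→O.X/.XX/O..; (1,0)=+1→O../XXX/O..; (2,1)=+1→O../.XX/OX.; (2,2)=+1→O../.XX/O.X
ply 3, O at OX./.XX/O.. | (0,2)=-1→OXO/.XX/O..*; (1,0)=-1→OX./OXX/O..; (2,1)=-1→OX./.XX/OO.; (2,2)=-1→OX./.XX/O.O
ply 4, X at OXO/.XX/O.. | (1,0)=+1→OXO/XXX/O..*; (2,1)=+1→OXO/.XX/OX.; (2,2)=+1→OXO/.XX/O.X
ply 5, O at OXO/XXX/O.. | (2,1)=-1→OXO/XXX/OO.*; (2,2)=-1→OXO/XXX/O.O
ply 6, X at OXO/XXX/OO. | (2,2)=+1→OXO/XXX/OOX*
ply 7: OXO/XXX/OOX is terminal -1 (O); from .../.XX/O.. depth 6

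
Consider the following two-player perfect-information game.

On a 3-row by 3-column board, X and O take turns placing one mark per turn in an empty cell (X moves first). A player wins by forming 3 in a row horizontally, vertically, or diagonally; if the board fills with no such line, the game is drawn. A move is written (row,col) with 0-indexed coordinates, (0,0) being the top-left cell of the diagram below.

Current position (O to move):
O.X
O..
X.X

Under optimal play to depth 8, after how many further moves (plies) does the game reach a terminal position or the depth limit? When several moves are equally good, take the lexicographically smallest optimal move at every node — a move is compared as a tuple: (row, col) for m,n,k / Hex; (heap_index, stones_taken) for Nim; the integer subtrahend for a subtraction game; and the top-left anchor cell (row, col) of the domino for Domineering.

PV length from [O.X/O../X.X]: 2 plies

ply 1, O at O.X/O../X.X | (0,1)=-1→OOX/O../X.X*; (1,1)=-1→O.X/OO./X.X; (1,2)=-1→O.X/O.O/X.X; (2,1)=-1→O.X/O../XOX
ply 2, X at OOX/O../X.X | (1,1)=+1→OOX/OX./X.X*; (1,2)=+1→OOX/O.X/X.X; (2,1)=+1→OOX/O../XXX
ply 3: OOX/OX./X.X is terminal -1 (O); from O.X/O../X.X depth 8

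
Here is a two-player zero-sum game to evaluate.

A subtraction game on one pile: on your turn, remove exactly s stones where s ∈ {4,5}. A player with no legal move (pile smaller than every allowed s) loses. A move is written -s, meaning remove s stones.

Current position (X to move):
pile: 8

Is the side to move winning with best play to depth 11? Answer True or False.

p1 X@[8]: -4[4]-1 -5[3]+1*
p2 O@[3] terminal -1; root [8] d11

X winning at [8]: True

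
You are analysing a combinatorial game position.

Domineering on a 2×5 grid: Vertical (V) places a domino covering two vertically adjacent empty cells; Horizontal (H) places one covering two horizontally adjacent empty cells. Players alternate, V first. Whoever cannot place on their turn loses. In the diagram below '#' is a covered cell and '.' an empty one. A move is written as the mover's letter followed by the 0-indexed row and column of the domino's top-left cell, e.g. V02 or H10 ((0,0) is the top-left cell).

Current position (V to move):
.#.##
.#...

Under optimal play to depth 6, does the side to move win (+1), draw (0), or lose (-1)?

value(.#.##/.#..., V) = +1

p1 V@[.#.##/.#...]: V00[##.##/##...]-1 V02[.####/.##..]+1*
p2 H@[.####/.##..]: H13[.####/.####]-1*
p3 V@[.####/.####]: V00[#####/#####]+1*
p4 H@[#####/#####] terminal -1; root [.#.##/.#...] d6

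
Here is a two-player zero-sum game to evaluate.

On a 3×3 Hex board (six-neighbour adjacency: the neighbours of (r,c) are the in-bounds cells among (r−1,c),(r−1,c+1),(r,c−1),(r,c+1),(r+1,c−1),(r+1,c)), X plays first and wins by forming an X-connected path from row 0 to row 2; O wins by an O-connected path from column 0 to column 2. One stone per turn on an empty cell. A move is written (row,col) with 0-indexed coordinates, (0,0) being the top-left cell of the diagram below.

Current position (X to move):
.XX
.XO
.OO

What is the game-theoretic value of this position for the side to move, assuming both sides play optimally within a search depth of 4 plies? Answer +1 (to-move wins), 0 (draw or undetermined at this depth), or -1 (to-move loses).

value(.XX/.XO/.OO, X) = +1

[.XX/.XO/.OO] X move#1: (0,0):-1/XXX/.XO/.OO, (1,0):-1/.XX/XXO/.OO, (2,0):+1/.XX/.XO/XOO*
[.XX/.XO/XOO] end (terminal -1, O#2); searched .XX/.XO/.OO to 4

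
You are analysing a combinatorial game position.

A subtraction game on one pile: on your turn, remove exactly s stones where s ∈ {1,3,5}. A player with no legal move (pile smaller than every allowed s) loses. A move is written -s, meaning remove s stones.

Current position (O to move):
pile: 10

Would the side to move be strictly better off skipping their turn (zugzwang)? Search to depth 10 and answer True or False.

zugzwang(10, O) = True

ply 1, O at 10 | -1=-1→9*; -3=-1→7; -5=-1→5
ply 2, X at 9 | -1=+1→8*; -3=+1→6; -5=+1→4
ply 3, O at 8 | -1=-1→7*; -3=-1→5; -5=-1→3
ply 4, X at 7 | -1=+1→6*; -3=+1→4; -5=+1→2
ply 5, O at 6 | -1=-1→5*; -3=-1→3; -5=-1→1
ply 6, X at 5 | -1=+1→4*; -3=+1→2; -5=+1→0
ply 7, O at 4 | -1=-1→3*; -3=-1→1
ply 8, X at 3 | -1=+1→2*; -3=+1→0
ply 9, O at 2 | -1=-1→1*
ply 10, X at 1 | -1=+1→0*
ply 11: 0 is terminal -1 (O); from 10 depth 10
suppose O passes — search the same position with X to move:
pass> ply 1, X at 10 | -1=-1→9*; -3=-1→7; -5=-1→5
pass> ply 2, O at 9 | -1=+1→8*; -3=+1→6; -5=+1→4
pass> ply 3, X at 8 | -1=-1→7*; -3=-1→5; -5=-1→3
pass> ply 4, O at 7 | -1=+1→6*; -3=+1→4; -5=+1→2
pass> ply 5, X at 6 | -1=-1→5*; -3=-1→3; -5=-1→1
pass> ply 6, O at 5 | -1=+1→4*; -3=+1→2; -5=+1→0
pass> ply 7, X at 4 | -1=-1→3*; -3=-1→1
pass> ply 8, O at 3 | -1=+1→2*; -3=+1→0
pass> ply 9, X at 2 | -1=-1→1*
pass> ply 10, O at 1 | -1=+1→0*
pass> ply 11: 0 is terminal -1 (X); from 10 depth 10
for O: play -1, pass +1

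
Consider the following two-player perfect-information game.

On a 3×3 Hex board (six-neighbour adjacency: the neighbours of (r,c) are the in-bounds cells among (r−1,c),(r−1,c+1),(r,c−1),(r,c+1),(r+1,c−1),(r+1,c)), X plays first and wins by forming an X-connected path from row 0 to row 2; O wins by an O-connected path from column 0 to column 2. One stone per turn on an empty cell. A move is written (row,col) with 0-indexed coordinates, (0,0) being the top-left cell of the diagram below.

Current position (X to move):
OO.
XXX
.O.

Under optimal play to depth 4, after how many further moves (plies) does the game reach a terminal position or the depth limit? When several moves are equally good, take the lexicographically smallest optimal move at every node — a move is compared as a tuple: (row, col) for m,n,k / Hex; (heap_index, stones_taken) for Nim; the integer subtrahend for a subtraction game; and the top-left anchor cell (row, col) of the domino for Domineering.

ply 1, X at OO./XXX/.O. | (0,2)=+1→OOX/XXX/.O.*; (2,0)=-1→OO./XXX/XO.; (2,2)=-1→OO./XXX/.OX
ply 2, O at OOX/XXX/.O. | (2,0)=-1→OOX/XXX/OO.*; (2,2)=-1→OOX/XXX/.OO
ply 3, X at OOX/XXX/OO. | (2,2)=+1→OOX/XXX/OOX*
ply 4: OOX/XXX/OOX is terminal -1 (O); from OO./XXX/.O. depth 4

PV length from [OO./XXX/.O.]: 3 plies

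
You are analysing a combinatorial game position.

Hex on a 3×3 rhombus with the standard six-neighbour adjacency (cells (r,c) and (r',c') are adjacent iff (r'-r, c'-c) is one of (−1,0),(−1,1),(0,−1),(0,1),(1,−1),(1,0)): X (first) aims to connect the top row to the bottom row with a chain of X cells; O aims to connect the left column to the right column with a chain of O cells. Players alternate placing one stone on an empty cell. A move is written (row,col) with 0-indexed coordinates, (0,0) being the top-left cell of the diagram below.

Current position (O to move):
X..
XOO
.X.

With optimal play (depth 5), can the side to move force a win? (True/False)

ply 1, O at X../XOO/.X. | (0,1)=-1→XO./XOO/.X.; (0,2)=-1→X.O/XOO/.X.; (2,0)=+1→X../XOO/OX.*; (2,2)=-1→X../XOO/.XO
ply 2: X../XOO/OX. is terminal -1 (X); from X../XOO/.X. depth 5

O winning at [X../XOO/.X.]: True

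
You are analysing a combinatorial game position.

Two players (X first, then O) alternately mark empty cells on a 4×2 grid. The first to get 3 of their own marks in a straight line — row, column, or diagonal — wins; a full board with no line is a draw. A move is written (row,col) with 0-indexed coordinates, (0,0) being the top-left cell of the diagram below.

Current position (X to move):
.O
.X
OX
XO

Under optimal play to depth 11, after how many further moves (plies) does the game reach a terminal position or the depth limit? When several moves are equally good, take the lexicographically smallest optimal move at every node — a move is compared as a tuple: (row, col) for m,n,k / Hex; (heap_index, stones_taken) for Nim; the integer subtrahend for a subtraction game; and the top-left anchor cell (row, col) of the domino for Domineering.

PV length from [.O/.X/OX/XO]: 2 plies

ply 1, X at .O/.X/OX/XO | (0,0)=+0→XO/.X/OX/XO*; (1,0)=+0→.O/XX/OX/XO
ply 2, O at XO/.X/OX/XO | (1,0)=+0→XO/OX/OX/XO*
ply 3: XO/OX/OX/XO is terminal +0 (X); from .O/.X/OX/XO depth 11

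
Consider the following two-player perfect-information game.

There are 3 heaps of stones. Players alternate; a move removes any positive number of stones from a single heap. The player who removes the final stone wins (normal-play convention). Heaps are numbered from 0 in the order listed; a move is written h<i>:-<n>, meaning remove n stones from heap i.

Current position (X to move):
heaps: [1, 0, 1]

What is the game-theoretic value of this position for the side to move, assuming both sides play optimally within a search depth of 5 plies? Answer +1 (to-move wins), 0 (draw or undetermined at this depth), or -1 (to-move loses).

[(1,0,1)] X move#1: h0:-1:-1/(0,0,1)*, h2:-1:-1/(1,0,0)
[(0,0,1)] O move#2: h2:-1:+1/(0,0,0)*
[(0,0,0)] end (terminal -1, X#3); searched (1,0,1) to 5

value((1,0,1), X) = -1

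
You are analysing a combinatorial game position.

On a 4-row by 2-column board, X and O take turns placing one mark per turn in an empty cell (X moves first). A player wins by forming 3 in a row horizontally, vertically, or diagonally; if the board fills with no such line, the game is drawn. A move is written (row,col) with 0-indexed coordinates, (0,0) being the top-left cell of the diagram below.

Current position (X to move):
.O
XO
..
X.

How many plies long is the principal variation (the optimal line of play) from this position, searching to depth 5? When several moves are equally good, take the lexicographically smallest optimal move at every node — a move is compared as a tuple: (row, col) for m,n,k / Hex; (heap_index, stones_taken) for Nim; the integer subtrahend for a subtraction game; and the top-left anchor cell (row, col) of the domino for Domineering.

p1 X@[.O/XO/../X.]: (0,0)[XO/XO/../X.]-1 (2,0)[.O/XO/X./X.]+1* (2,1)[.O/XO/.X/X.]+0 (3,1)[.O/XO/../XX]-1
p2 O@[.O/XO/X./X.] terminal -1; root [.O/XO/../X.] d5

PV length from [.O/XO/../X.]: 1 ply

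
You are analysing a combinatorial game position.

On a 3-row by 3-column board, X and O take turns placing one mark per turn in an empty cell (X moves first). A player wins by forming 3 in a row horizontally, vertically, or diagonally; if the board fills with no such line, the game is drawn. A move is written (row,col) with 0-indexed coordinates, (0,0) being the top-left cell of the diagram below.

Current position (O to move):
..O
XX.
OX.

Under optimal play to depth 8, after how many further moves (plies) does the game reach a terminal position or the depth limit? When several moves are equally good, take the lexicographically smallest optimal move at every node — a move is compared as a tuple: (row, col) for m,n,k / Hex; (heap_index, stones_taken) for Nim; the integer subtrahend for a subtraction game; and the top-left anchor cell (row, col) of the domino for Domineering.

PV length from [..O/XX./OX.]: 2 plies

[..O/XX./OX.] O move#1: (0,0):-1/O.O/XX./OX.*, (0,1):-1/.OO/XX./OX., (1,2):-1/..O/XXO/OX., (2,2):-1/..O/XX./OXO
[O.O/XX./OX.] X move#2: (0,1):+1/OXO/XX./OX.*, (1,2):+1/O.O/XXX/OX., (2,2):-1/O.O/XX./OXX
[OXO/XX./OX.] end (terminal -1, O#3); searched ..O/XX./OX. to 8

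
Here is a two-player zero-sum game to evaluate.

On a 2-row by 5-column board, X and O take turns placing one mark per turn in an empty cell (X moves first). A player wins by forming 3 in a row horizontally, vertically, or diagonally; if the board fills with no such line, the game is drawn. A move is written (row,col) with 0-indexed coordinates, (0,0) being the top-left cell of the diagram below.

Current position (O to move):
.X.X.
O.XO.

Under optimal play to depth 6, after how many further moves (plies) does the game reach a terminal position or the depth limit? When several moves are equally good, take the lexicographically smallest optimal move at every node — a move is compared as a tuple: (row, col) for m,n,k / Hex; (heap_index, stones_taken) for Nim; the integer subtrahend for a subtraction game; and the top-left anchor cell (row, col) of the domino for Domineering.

p1 O@[.X.X./O.XO.]: (0,0)[OX.X./O.XO.]-1 (0,2)[.XOX./O.XO.]+0* (0,4)[.X.XO/O.XO.]-1 (1,1)[.X.X./OOXO.]-1 (1,4)[.X.X./O.XOO]-1
p2 X@[.XOX./O.XO.]: (0,0)[XXOX./O.XO.]+0* (0,4)[.XOXX/O.XO.]+0 (1,1)[.XOX./OXXO.]+0 (1,4)[.XOX./O.XOX]+0
p3 O@[XXOX./O.XO.]: (0,4)[XXOXO/O.XO.]+0* (1,1)[XXOX./OOXO.]+0 (1,4)[XXOX./O.XOO]+0
p4 X@[XXOXO/O.XO.]: (1,1)[XXOXO/OXXO.]+0* (1,4)[XXOXO/O.XOX]+0
p5 O@[XXOXO/OXXO.]: (1,4)[XXOXO/OXXOO]+0*
p6 X@[XXOXO/OXXOO] terminal +0; root [.X.X./O.XO.] d6

PV length from [.X.X./O.XO.]: 5 plies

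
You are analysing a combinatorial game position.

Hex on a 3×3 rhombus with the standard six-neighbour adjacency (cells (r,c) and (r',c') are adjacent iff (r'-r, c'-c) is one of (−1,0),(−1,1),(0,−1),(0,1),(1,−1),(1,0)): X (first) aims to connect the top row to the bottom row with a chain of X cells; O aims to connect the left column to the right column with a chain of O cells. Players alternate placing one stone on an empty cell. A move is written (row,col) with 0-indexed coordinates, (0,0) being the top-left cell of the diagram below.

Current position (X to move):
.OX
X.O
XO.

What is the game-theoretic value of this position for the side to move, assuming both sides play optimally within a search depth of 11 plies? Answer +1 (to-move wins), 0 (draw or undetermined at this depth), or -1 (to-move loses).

p1 X@[.OX/X.O/XO.]: (0,0)[XOX/X.O/XO.]+1* (1,1)[.OX/XXO/XO.]+1 (2,2)[.OX/X.O/XOX]+1
p2 O@[XOX/X.O/XO.] terminal -1; root [.OX/X.O/XO.] d11

value(.OX/X.O/XO., X) = +1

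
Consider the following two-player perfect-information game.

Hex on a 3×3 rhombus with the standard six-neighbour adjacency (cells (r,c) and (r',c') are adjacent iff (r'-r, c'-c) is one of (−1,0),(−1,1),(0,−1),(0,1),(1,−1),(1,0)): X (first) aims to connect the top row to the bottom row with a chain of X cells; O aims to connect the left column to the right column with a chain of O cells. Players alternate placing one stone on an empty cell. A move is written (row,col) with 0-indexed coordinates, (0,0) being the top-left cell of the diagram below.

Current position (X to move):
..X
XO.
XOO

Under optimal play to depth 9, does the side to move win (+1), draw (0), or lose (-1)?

value(..X/XO./XOO, X) = +1

[..X/XO./XOO] X move#1: (0,0):+1/X.X/XO./XOO*, (0,1):+1/.XX/XO./XOO, (1,2):+1/..X/XOX/XOO
[X.X/XO./XOO] end (terminal -1, O#2); searched ..X/XO./XOO to 9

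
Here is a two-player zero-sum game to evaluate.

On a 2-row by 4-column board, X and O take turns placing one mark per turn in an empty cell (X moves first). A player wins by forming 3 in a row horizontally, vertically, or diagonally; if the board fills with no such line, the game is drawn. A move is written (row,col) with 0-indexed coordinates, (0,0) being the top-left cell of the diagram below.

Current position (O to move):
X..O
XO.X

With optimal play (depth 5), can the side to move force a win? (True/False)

O winning at [X..O/XO.X]: False

[X..O/XO.X] O move#1: (0,1):+0/XO.O/XO.X*, (0,2):+0/X.OO/XO.X, (1,2):+0/X..O/XOOX
[XO.O/XO.X] X move#2: (0,2):+0/XOXO/XO.X*, (1,2):-1/XO.O/XOXX
[XOXO/XO.X] O move#3: (1,2):+0/XOXO/XOOX*
[XOXO/XOOX] end (terminal +0, X#4); searched X..O/XO.X to 5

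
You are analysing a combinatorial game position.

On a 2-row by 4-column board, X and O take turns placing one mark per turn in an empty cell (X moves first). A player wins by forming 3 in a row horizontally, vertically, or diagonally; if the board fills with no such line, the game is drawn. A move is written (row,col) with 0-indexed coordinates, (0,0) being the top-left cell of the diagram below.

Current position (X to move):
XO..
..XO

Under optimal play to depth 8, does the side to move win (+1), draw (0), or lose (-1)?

ply 1, X at XO../..XO | (0,2)=+0→XOX./..XO*; (0,3)=+0→XO.X/..XO; (1,0)=+0→XO../X.XO; (1,1)=+0→XO../.XXO
ply 2, O at XOX./..XO | (0,3)=+0→XOXO/..XO*; (1,0)=+0→XOX./O.XO; (1,1)=+0→XOX./.OXO
ply 3, X at XOXO/..XO | (1,0)=+0→XOXO/X.XO*; (1,1)=+0→XOXO/.XXO
ply 4, O at XOXO/X.XO | (1,1)=+0→XOXO/XOXO*
ply 5: XOXO/XOXO is terminal +0 (X); from XO../..XO depth 8

value(XO../..XO, X) = 0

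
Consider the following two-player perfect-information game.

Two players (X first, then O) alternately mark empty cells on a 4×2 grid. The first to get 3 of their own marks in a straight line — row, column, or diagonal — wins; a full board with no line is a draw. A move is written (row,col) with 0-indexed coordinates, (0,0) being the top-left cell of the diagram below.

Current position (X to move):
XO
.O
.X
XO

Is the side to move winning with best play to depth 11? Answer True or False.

X winning at [XO/.O/.X/XO]: False

p1 X@[XO/.O/.X/XO]: (1,0)[XO/XO/.X/XO]+0* (2,0)[XO/.O/XX/XO]+0
p2 O@[XO/XO/.X/XO]: (2,0)[XO/XO/OX/XO]+0*
p3 X@[XO/XO/OX/XO] terminal +0; root [XO/.O/.X/XO] d11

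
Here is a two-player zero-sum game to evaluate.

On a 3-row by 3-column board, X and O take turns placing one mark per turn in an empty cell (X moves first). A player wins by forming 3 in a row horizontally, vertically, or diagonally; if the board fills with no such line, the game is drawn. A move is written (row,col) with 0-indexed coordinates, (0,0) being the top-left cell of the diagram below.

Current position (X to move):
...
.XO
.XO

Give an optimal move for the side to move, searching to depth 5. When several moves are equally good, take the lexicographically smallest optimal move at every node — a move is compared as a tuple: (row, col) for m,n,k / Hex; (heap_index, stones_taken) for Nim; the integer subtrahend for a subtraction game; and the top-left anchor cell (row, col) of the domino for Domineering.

[.../.XO/.XO] X move#1: (0,0):-1/X../.XO/.XO, (0,1):+1/.X./.XO/.XO*, (0,2):+1/..X/.XO/.XO, (1,0):-1/.../XXO/.XO, (2,0):-1/.../.XO/XXO
[.X./.XO/.XO] end (terminal -1, O#2); searched .../.XO/.XO to 5

X's best at [.../.XO/.XO]: (0,1)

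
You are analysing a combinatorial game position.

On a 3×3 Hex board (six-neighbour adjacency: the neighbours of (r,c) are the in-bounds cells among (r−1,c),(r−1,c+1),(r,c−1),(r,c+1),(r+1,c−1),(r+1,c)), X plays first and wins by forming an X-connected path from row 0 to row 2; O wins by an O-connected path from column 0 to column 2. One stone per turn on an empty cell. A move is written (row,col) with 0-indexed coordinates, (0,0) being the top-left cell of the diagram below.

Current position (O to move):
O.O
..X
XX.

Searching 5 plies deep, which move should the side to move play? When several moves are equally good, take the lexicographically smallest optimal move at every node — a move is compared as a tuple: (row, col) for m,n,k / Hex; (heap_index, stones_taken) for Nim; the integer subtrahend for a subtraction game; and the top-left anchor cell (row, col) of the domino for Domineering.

ply 1, O at O.O/..X/XX. | (0,1)=+1→OOO/..X/XX.*; (1,0)=+1→O.O/O.X/XX.; (1,1)=+1→O.O/.OX/XX.; (2,2)=-1→O.O/..X/XXO
ply 2: OOO/..X/XX. is terminal -1 (X); from O.O/..X/XX. depth 5

O's best at [O.O/..X/XX.]: (0,1)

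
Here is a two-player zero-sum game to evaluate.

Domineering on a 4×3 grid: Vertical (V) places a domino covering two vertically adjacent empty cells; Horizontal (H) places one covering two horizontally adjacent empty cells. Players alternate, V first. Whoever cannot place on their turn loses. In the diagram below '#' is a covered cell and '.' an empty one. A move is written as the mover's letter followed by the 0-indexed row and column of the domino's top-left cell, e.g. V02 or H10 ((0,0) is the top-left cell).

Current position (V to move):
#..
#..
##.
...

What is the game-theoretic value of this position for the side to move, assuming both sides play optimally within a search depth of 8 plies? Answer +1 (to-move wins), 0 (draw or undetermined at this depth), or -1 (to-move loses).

value(#../#../##./..., V) = +1

ply 1, V at #../#../##./... | V01=+1→##./##./##./...*; V02=+1→#.#/#.#/##./...; V12=-1→#../#.#/###/...; V22=-1→#../#../###/..#
ply 2, H at ##./##./##./... | H30=-1→##./##./##./##.*; H31=-1→##./##./##./.##
ply 3, V at ##./##./##./##. | V02=+1→###/###/##./##.*; V12=+1→##./###/###/##.; V22=+1→##./##./###/###
ply 4: ###/###/##./##. is terminal -1 (H); from #../#../##./... depth 8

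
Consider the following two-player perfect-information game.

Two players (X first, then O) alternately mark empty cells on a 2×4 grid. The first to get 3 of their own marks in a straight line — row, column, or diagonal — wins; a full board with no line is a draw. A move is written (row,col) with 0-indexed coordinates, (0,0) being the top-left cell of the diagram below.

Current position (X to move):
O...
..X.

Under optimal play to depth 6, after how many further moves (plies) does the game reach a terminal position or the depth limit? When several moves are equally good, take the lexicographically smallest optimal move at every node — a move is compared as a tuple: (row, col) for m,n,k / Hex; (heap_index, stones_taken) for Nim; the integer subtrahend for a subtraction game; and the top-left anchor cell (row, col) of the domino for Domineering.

ply 1, X at O.../..X. | (0,1)=+0→OX../..X.; (0,2)=+0→O.X./..X.; (0,3)=+0→O..X/..X.; (1,0)=+0→O.../X.X.; (1,1)=+1→O.../.XX.*; (1,3)=+0→O.../..XX
ply 2, O at O.../.XX. | (0,1)=-1→OO../.XX.*; (0,2)=-1→O.O./.XX.; (0,3)=-1→O..O/.XX.; (1,0)=-1→O.../OXX.; (1,3)=-1→O.../.XXO
ply 3, X at OO../.XX. | (0,2)=+1→OOX./.XX.*; (0,3)=-1→OO.X/.XX.; (1,0)=+1→OO../XXX.; (1,3)=+1→OO../.XXX
ply 4, O at OOX./.XX. | (0,3)=-1→OOXO/.XX.*; (1,0)=-1→OOX./OXX.; (1,3)=-1→OOX./.XXO
ply 5, X at OOXO/.XX. | (1,0)=+1→OOXO/XXX.*; (1,3)=+1→OOXO/.XXX
ply 6: OOXO/XXX. is terminal -1 (O); from O.../..X. depth 6

PV length from [O.../..X.]: 5 plies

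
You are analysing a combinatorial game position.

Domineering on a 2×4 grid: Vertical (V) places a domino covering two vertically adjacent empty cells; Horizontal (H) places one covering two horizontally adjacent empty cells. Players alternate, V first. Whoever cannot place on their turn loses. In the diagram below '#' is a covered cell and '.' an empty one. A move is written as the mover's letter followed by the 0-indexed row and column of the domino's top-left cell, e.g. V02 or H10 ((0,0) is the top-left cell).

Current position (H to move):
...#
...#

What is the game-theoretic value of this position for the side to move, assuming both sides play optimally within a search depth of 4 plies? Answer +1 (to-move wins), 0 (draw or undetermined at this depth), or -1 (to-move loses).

value(...#/...#, H) = +1

[...#/...#] H move#1: H00:+1/##.#/...#*, H01:+1/.###/...#, H10:+1/...#/##.#, H11:+1/...#/.###
[##.#/...#] V move#2: V02:-1/####/..##*
[####/..##] H move#3: H10:+1/####/####*
[####/####] end (terminal -1, V#4); searched ...#/...# to 4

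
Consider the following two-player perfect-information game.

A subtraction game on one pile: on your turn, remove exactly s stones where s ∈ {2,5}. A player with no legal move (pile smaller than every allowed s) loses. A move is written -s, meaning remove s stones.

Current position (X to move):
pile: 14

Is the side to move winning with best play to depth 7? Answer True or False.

[14] X move#1: -2:-1/12*, -5:-1/9
[12] O move#2: -2:-1/10, -5:+1/7*
[7] X move#3: -2:-1/5*, -5:-1/2
[5] O move#4: -2:-1/3, -5:+1/0*
[0] end (terminal -1, X#5); searched 14 to 7

X winning at [14]: False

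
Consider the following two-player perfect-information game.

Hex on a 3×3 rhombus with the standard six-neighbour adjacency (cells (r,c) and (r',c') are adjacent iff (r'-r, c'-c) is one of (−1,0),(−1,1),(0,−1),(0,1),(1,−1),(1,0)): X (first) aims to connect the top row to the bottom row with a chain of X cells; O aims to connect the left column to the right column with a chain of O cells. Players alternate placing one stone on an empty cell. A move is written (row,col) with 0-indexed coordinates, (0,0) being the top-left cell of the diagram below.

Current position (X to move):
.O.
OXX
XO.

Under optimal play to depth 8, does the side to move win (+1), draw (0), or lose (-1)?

[.O./OXX/XO.] X move#1: (0,0):-1/XO./OXX/XO., (0,2):+1/.OX/OXX/XO.*, (2,2):-1/.O./OXX/XOX
[.OX/OXX/XO.] end (terminal -1, O#2); searched .O./OXX/XO. to 8

value(.O./OXX/XO., X) = +1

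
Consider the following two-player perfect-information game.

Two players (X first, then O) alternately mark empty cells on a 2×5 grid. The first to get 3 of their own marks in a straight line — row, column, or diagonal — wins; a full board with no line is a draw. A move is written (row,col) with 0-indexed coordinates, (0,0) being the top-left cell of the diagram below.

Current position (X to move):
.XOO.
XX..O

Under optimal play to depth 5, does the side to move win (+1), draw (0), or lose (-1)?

value(.XOO./XX..O, X) = +1

p1 X@[.XOO./XX..O]: (0,0)[XXOO./XX..O]-1 (0,4)[.XOOX/XX..O]+0 (1,2)[.XOO./XXX.O]+1* (1,3)[.XOO./XX.XO]-1
p2 O@[.XOO./XXX.O] terminal -1; root [.XOO./XX..O] d5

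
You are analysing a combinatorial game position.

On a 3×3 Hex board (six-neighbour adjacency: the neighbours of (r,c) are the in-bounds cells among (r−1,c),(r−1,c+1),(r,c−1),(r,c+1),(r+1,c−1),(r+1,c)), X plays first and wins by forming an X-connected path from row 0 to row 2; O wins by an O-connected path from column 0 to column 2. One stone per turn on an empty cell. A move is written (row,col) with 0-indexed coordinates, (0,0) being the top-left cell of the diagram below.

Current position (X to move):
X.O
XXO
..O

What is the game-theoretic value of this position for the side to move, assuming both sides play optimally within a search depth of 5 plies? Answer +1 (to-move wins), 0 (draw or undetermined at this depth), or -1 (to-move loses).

value(X.O/XXO/..O, X) = +1

ply 1, X at X.O/XXO/..O | (0,1)=+1→XXO/XXO/..O*; (2,0)=+1→X.O/XXO/X.O; (2,1)=+1→X.O/XXO/.XO
ply 2, O at XXO/XXO/..O | (2,0)=-1→XXO/XXO/O.O*; (2,1)=-1→XXO/XXO/.OO
ply 3, X at XXO/XXO/O.O | (2,1)=+1→XXO/XXO/OXO*
ply 4: XXO/XXO/OXO is terminal -1 (O); from X.O/XXO/..O depth 5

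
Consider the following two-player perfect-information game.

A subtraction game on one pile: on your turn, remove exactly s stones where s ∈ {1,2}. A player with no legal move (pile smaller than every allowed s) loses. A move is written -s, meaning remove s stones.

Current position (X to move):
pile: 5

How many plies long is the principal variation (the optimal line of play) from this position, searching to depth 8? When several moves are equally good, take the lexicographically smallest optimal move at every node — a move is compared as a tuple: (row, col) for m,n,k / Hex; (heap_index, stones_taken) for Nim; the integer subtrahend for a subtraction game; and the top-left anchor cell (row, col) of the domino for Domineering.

[5] X move#1: -1:-1/4, -2:+1/3*
[3] O move#2: -1:-1/2*, -2:-1/1
[2] X move#3: -1:-1/1, -2:+1/0*
[0] end (terminal -1, O#4); searched 5 to 8

PV length from [5]: 3 plies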